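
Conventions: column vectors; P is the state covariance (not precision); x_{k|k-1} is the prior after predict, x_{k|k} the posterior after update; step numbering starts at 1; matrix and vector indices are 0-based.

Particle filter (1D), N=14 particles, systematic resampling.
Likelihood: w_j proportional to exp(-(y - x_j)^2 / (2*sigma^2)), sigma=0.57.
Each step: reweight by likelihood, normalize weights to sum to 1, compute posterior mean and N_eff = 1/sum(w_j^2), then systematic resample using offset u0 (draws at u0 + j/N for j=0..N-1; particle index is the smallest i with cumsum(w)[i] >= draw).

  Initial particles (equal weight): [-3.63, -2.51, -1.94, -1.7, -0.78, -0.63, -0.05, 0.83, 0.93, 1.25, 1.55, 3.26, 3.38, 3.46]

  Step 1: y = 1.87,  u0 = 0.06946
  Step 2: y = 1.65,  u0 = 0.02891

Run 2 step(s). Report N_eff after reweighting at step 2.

step 1: w=[0.0000, 0.0000, 0.0000, 0.0000, 0.0000, 0.0000, 0.0018, 0.0966, 0.1311, 0.2826, 0.4361, 0.0261, 0.0153, 0.0104]  mean=1.4040  Neff=3.3604  idx=[7, 8, 8, 9, 9, 9, 9, 10, 10, 10, 10, 10, 10, 13]
step 2: w=[0.0345, 0.0437, 0.0437, 0.0759, 0.0759, 0.0759, 0.0759, 0.0956, 0.0956, 0.0956, 0.0956, 0.0956, 0.0956, 0.0006]  mean=1.3810  Neff=12.0580  idx=[0, 2, 3, 4, 5, 6, 7, 8, 8, 9, 10, 11, 11, 12]

N_eff = 12.0580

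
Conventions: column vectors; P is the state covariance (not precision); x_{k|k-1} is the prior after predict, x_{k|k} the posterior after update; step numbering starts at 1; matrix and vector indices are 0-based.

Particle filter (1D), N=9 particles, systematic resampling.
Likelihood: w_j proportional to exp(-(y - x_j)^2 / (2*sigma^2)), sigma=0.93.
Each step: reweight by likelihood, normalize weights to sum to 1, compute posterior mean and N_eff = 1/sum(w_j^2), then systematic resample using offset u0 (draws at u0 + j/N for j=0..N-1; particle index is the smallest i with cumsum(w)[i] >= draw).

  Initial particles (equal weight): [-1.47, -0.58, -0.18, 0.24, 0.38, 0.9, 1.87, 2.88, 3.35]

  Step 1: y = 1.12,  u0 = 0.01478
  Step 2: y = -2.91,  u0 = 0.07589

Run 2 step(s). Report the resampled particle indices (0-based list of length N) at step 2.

resampled_idx = [0, 0, 0, 0, 0, 0, 1, 1, 4]

step 1: w=[0.0053, 0.0486, 0.0972, 0.1651, 0.1882, 0.2512, 0.1866, 0.0431, 0.0146]  mean=0.8056  Neff=5.7297  idx=[1, 2, 3, 4, 4, 5, 5, 6, 6]
step 2: w=[0.6740, 0.2092, 0.0502, 0.0298, 0.0298, 0.0035, 0.0035, 0.0000, 0.0000]  mean=-0.3874  Neff=1.9908  idx=[0, 0, 0, 0, 0, 0, 1, 1, 4]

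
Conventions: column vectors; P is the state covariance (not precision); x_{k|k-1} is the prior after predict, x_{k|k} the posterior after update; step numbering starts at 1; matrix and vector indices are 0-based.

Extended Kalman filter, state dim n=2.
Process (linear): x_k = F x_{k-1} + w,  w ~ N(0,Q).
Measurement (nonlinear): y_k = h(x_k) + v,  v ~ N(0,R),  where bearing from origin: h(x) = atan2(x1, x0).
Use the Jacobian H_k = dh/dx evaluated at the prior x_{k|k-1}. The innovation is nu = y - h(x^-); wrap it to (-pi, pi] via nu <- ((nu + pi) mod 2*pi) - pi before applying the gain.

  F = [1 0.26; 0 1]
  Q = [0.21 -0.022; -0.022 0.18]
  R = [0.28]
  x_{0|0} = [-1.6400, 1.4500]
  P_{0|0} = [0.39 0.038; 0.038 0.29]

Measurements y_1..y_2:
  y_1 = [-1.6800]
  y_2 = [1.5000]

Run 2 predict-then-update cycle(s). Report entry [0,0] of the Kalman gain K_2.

K[0,0] = -0.1757

step 1: x^-=[-1.2630, 1.4500]  P^-=[0.6394 0.0914; 0.0914 0.4700]  H_jac=[-0.3921 -0.3416]  S=[0.4576]  K=[-0.6161; -0.4291]  nu=[2.3158]  x^+=[-2.6897, 0.4563]  P^+=[0.4657 -0.0296; -0.0296 0.3857]
step 2: x^-=[-2.5711, 0.4563]  P^-=[0.6864 0.0487; 0.0487 0.5657]  H_jac=[-0.0669 -0.3771]  S=[0.3660]  K=[-0.1757; -0.5918]  nu=[-1.4660]  x^+=[-2.3136, 1.3238]  P^+=[0.6751 0.0107; 0.0107 0.4376]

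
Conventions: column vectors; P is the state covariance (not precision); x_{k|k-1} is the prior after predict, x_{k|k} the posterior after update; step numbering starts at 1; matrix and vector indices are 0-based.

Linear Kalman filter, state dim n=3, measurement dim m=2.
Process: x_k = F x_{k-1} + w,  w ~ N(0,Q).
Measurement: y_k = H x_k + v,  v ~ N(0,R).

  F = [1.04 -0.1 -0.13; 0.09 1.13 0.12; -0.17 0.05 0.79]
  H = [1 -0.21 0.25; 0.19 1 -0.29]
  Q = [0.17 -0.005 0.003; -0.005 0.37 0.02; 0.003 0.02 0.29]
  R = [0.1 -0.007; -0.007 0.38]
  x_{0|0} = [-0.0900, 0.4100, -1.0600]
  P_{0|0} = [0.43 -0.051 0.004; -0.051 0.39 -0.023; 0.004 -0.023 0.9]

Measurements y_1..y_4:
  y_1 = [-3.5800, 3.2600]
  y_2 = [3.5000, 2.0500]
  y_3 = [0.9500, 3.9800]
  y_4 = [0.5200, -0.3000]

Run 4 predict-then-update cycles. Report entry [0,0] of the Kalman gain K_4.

K[0,0] = 0.7777

step 1: x^-=[0.0032, 0.3280, -0.8016]  P^-=[0.6631 -0.0782 -0.1656; -0.0782 0.8679 0.1099; -0.1656 0.1099 0.8631]  S=[0.7939 -0.1266; -0.1266 1.2692]  K=[0.8291 0.1582; -0.1934 0.6277; 0.0128 -0.1341]  nu=[-3.3139, 2.6989]  x^+=[-2.3174, 2.6630, -1.2059]  P^+=[0.1189 -0.0149 -0.1609; -0.0149 0.3074 0.2230; -0.1609 0.2230 0.8397]
step 2: x^-=[-2.5196, 2.6559, -0.4256]  P^-=[0.3683 -0.1128 -0.2616; -0.1128 0.8295 0.3102; -0.2616 0.3102 0.8793]  S=[0.4438 -0.1234; -0.1234 1.1028]  K=[0.7680 0.1159; -0.3002 0.6176; -0.2473 -0.0227]  nu=[6.6838, -0.2506]  x^+=[2.5846, 0.4947, -2.0725]  P^+=[0.1136 -0.0352 -0.1801; -0.0352 0.3231 0.2747; -0.1801 0.2747 0.8530]
step 3: x^-=[2.9079, 0.5429, -2.0519]  P^-=[0.3737 -0.1492 -0.2842; -0.1492 0.8593 0.3617; -0.2842 0.3617 0.8971]  S=[0.4503 -0.1434; -0.1434 1.0930]  K=[0.7754 0.1056; -0.3337 0.6205; -0.3005 0.0041]  nu=[-1.3309, 2.2895]  x^+=[2.1176, 2.4077, -1.6426]  P^+=[0.1143 -0.0404 -0.1839; -0.0404 0.3290 0.2869; -0.1839 0.2869 0.8561]
step 4: x^-=[2.1751, 2.7141, -1.5373]  P^-=[0.3769 -0.1583 -0.2892; -0.1583 0.8689 0.3741; -0.2892 0.3741 0.9012]  S=[0.4542 -0.1487; -0.1487 1.0931]  K=[0.7777 0.1033; -0.3407 0.6218; -0.3102 0.0106]  nu=[-0.7008, -3.8732]  x^+=[1.2300, 0.5445, -1.3611]  P^+=[0.1144 -0.0414 -0.1844; -0.0414 0.3305 0.2896; -0.1844 0.2896 0.8564]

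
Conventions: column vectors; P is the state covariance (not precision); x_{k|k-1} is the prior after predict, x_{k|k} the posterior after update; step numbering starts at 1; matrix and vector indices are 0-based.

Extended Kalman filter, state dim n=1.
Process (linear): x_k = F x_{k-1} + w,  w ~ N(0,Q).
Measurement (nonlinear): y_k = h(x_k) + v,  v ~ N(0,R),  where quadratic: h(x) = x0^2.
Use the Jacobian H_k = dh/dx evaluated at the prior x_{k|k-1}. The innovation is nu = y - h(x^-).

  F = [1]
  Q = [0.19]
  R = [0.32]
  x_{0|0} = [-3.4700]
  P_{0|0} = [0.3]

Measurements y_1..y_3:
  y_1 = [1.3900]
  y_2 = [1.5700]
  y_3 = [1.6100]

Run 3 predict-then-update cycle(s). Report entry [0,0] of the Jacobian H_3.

H_jac[0,0] = -2.8694

step 1: x^-=[-3.4700]  P^-=[0.4900]  H_jac=[-6.9400]  S=[23.9202]  K=[-0.1422]  nu=[-10.6509]  x^+=[-1.9558]  P^+=[0.0066]
step 2: x^-=[-1.9558]  P^-=[0.1966]  H_jac=[-3.9116]  S=[3.3275]  K=[-0.2311]  nu=[-2.2552]  x^+=[-1.4347]  P^+=[0.0189]
step 3: x^-=[-1.4347]  P^-=[0.2089]  H_jac=[-2.8694]  S=[2.0400]  K=[-0.2938]  nu=[-0.4484]  x^+=[-1.3030]  P^+=[0.0328]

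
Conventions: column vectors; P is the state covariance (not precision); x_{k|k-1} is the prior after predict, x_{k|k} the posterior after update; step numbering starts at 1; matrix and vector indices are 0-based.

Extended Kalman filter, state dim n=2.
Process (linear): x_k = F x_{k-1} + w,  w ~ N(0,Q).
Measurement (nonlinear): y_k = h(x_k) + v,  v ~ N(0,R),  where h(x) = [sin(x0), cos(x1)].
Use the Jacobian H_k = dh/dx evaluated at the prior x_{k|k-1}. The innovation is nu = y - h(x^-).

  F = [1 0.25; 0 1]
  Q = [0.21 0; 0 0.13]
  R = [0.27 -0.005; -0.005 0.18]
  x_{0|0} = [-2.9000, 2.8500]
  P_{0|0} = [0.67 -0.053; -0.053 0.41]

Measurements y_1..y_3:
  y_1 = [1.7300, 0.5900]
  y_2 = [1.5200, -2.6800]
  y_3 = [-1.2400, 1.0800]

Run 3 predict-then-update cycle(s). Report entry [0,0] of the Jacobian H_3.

step 1: x^-=[-2.1875, 2.8500]  P^-=[0.8791 0.0495; 0.0495 0.5400]  H_jac=[-0.5783 0.0000; 0.0000 -0.2875]  S=[0.5641 0.0032; 0.0032 0.2246]  K=[-0.9011 -0.0504; -0.0468 -0.6904]  nu=[2.5458, 1.5478]  x^+=[-4.5595, 1.6622]  P^+=[0.4202 0.0159; 0.0159 0.4315]
step 2: x^-=[-4.1440, 1.6622]  P^-=[0.6652 0.1238; 0.1238 0.5615]  H_jac=[-0.5383 0.0000; 0.0000 -0.9958]  S=[0.4627 0.0613; 0.0613 0.7368]  K=[-0.7600 -0.1040; -0.0439 -0.7552]  nu=[0.6772, -2.5887]  x^+=[-4.3895, 3.5876]  P^+=[0.3802 0.0150; 0.0150 0.1363]
step 3: x^-=[-3.4926, 3.5876]  P^-=[0.6062 0.0491; 0.0491 0.2663]  H_jac=[-0.9390 0.0000; 0.0000 0.4313]  S=[0.8046 -0.0249; -0.0249 0.2295]  K=[-0.7071 0.0156; -0.0419 0.4958]  nu=[-1.5838, 1.9822]  x^+=[-2.3418, 4.6368]  P^+=[0.2034 0.0147; 0.0147 0.2074]

H_jac[0,0] = -0.9390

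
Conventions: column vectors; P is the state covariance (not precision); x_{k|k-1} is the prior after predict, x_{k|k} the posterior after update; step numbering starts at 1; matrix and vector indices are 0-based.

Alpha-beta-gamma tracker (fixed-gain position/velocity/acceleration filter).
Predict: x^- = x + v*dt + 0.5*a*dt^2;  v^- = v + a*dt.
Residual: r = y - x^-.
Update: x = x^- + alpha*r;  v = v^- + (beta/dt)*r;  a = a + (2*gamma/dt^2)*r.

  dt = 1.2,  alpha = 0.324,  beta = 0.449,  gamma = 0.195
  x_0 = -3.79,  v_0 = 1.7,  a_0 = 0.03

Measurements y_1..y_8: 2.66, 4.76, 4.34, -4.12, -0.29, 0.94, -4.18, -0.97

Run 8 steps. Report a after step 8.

a_post = 8.9950

step 1: x_pred=-1.7284  r=4.3884  x^+=-0.3066  v^+=3.3780  a^+=1.2185
step 2: x_pred=4.6244  r=0.1356  x^+=4.6683  v^+=4.8910  a^+=1.2553
step 3: x_pred=11.4413  r=-7.1013  x^+=9.1405  v^+=3.7402  a^+=-0.6680
step 4: x_pred=13.1478  r=-17.2678  x^+=7.5530  v^+=-3.5224  a^+=-5.3447
step 5: x_pred=-0.5220  r=0.2320  x^+=-0.4469  v^+=-9.8492  a^+=-5.2818
step 6: x_pred=-16.0688  r=17.0088  x^+=-10.5580  v^+=-9.8233  a^+=-0.6753
step 7: x_pred=-22.8321  r=18.6521  x^+=-16.7888  v^+=-3.6546  a^+=4.3763
step 8: x_pred=-18.0234  r=17.0534  x^+=-12.4981  v^+=7.9778  a^+=8.9950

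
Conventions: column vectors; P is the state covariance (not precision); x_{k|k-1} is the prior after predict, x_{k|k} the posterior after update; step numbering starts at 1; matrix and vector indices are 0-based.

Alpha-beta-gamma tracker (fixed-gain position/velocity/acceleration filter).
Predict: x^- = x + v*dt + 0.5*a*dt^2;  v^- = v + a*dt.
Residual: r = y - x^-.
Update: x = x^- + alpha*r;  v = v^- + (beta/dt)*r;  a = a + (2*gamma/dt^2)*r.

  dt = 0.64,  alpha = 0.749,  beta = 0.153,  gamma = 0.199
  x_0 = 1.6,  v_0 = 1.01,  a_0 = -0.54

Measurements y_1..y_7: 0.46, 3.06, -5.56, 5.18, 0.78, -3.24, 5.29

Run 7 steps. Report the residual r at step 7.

step 1: x_pred=2.1358  r=-1.6758  x^+=0.8806  v^+=0.2638  a^+=-2.1683
step 2: x_pred=0.6054  r=2.4546  x^+=2.4439  v^+=-0.5372  a^+=0.2168
step 3: x_pred=2.1445  r=-7.7045  x^+=-3.6262  v^+=-2.2403  a^+=-7.2695
step 4: x_pred=-6.5488  r=11.7288  x^+=2.2361  v^+=-4.0889  a^+=4.1270
step 5: x_pred=0.4644  r=0.3156  x^+=0.7008  v^+=-1.3721  a^+=4.4337
step 6: x_pred=0.7306  r=-3.9706  x^+=-2.2434  v^+=0.5162  a^+=0.5755
step 7: x_pred=-1.7951  r=7.0851  x^+=3.5116  v^+=2.5783  a^+=7.4600

resid = 7.0851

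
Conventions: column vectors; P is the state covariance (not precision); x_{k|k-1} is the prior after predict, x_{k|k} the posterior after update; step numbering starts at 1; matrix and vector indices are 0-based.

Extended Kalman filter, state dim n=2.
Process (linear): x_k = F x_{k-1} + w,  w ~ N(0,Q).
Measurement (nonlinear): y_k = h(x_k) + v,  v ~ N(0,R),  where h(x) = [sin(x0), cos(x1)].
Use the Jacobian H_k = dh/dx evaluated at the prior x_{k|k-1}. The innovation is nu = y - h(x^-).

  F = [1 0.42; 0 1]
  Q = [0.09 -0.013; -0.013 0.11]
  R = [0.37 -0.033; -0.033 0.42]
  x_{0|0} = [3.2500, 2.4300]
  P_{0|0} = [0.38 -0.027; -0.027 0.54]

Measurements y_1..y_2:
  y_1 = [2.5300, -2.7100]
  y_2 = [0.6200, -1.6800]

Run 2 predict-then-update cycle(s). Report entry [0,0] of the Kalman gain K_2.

step 1: x^-=[4.2706, 2.4300]  P^-=[0.5426 0.1868; 0.1868 0.6500]  H_jac=[-0.4276 0.0000; 0.0000 -0.6530]  S=[0.4692 0.0192; 0.0192 0.6972]  K=[-0.4878 -0.1616; -0.1455 -0.6048]  nu=[3.4340, -1.9527]  x^+=[2.9108, 3.1113]  P^+=[0.4097 0.0793; 0.0793 0.3816]
step 2: x^-=[4.2176, 3.1113]  P^-=[0.6336 0.2265; 0.2265 0.4916]  H_jac=[-0.4749 0.0000; 0.0000 -0.0303]  S=[0.5129 -0.0297; -0.0297 0.4205]  K=[-0.5900 -0.0581; -0.2127 -0.0505]  nu=[1.5001, -0.6805]  x^+=[3.3721, 2.8266]  P^+=[0.4557 0.1622; 0.1622 0.4680]

K[0,0] = -0.5900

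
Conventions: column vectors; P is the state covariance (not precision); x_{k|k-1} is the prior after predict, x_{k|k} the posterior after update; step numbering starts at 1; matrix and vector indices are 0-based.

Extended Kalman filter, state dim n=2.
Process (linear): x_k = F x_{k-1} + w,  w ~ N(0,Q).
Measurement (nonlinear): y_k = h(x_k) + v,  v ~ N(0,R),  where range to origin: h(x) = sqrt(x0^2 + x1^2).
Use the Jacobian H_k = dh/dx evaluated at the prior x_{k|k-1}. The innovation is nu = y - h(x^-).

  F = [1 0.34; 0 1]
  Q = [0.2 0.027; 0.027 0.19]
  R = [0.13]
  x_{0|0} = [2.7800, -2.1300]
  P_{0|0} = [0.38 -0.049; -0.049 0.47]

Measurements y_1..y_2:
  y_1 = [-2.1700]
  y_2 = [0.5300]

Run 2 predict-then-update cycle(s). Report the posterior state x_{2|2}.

step 1: x^-=[2.0558, -2.1300]  P^-=[0.6010 0.1378; 0.1378 0.6600]  H_jac=[0.6945 -0.7195]  S=[0.6238]  K=[0.5101; -0.6078]  nu=[-5.1303]  x^+=[-0.5612, 0.9884]  P^+=[0.4387 0.3312; 0.3312 0.4295]
step 2: x^-=[-0.2252, 0.9884]  P^-=[0.9136 0.5043; 0.5043 0.6195]  H_jac=[-0.2221 0.9750]  S=[0.5456]  K=[0.5292; 0.9018]  nu=[-0.4837]  x^+=[-0.4812, 0.5522]  P^+=[0.7608 0.2439; 0.2439 0.1758]

x_post = [-0.4812, 0.5522]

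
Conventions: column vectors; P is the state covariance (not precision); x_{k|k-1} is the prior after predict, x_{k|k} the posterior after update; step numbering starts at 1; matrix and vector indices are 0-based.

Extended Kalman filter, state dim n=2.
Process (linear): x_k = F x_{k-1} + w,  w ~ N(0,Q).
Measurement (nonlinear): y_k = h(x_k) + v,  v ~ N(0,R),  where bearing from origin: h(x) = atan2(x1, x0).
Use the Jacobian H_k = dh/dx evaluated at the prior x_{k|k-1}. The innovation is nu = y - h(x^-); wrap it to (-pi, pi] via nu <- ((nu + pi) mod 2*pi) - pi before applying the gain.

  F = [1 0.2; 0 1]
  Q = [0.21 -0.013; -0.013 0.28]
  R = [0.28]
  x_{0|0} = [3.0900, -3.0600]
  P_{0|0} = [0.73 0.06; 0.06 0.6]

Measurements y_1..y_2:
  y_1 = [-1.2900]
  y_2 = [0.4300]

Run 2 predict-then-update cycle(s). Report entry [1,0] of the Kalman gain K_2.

K[1,0] = 0.4774

step 1: x^-=[2.4780, -3.0600]  P^-=[0.9880 0.1670; 0.1670 0.8800]  H_jac=[0.1974 0.1598]  S=[0.3515]  K=[0.6307; 0.4939]  nu=[-0.3999]  x^+=[2.2258, -3.2575]  P^+=[0.8482 0.0575; 0.0575 0.7943]
step 2: x^-=[1.5743, -3.2575]  P^-=[1.1130 0.2034; 0.2034 1.0743]  H_jac=[0.2489 0.1203]  S=[0.3766]  K=[0.8003; 0.4774]  nu=[1.5506]  x^+=[2.8153, -2.5173]  P^+=[0.8717 0.0595; 0.0595 0.9884]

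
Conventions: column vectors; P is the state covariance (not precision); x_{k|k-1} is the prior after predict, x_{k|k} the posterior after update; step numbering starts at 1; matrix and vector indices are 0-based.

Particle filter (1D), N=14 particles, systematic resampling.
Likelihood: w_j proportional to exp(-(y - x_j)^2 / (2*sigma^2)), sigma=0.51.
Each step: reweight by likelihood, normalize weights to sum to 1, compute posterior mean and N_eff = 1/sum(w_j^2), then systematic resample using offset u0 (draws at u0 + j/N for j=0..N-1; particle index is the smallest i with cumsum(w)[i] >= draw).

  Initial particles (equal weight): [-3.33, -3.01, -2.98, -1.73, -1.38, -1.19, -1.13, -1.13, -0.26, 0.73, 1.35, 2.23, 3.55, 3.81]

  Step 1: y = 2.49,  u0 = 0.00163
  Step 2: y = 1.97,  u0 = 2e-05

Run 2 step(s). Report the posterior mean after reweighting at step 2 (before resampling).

step 1: w=[0.0000, 0.0000, 0.0000, 0.0000, 0.0000, 0.0000, 0.0000, 0.0000, 0.0000, 0.0023, 0.0739, 0.7887, 0.1036, 0.0315]  mean=2.3481  Neff=1.5644  idx=[9, 10, 11, 11, 11, 11, 11, 11, 11, 11, 11, 11, 11, 12]
step 2: w=[0.0051, 0.0468, 0.0861, 0.0861, 0.0861, 0.0861, 0.0861, 0.0861, 0.0861, 0.0861, 0.0861, 0.0861, 0.0861, 0.0008]  mean=2.1822  Neff=11.9343  idx=[0, 2, 3, 3, 4, 5, 6, 7, 8, 8, 9, 10, 11, 12]

post_mean = 2.1822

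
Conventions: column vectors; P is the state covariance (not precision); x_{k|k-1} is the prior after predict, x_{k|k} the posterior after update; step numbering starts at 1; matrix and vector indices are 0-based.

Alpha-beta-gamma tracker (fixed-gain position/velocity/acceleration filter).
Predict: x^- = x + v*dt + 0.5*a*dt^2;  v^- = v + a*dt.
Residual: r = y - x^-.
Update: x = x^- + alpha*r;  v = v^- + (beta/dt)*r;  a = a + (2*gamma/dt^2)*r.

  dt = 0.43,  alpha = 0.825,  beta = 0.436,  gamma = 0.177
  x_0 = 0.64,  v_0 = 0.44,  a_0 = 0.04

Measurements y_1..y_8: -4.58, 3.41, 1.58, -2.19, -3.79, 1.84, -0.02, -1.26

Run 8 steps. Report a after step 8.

step 1: x_pred=0.8329  r=-5.4129  x^+=-3.6327  v^+=-5.0312  a^+=-10.3233
step 2: x_pred=-6.7506  r=10.1606  x^+=1.6319  v^+=0.8321  a^+=9.1296
step 3: x_pred=2.8337  r=-1.2537  x^+=1.7994  v^+=3.4866  a^+=6.7293
step 4: x_pred=3.9208  r=-6.1108  x^+=-1.1206  v^+=0.1842  a^+=-4.9701
step 5: x_pred=-1.5009  r=-2.2891  x^+=-3.3894  v^+=-4.2740  a^+=-9.3527
step 6: x_pred=-6.0919  r=7.9319  x^+=0.4519  v^+=-0.2531  a^+=5.8333
step 7: x_pred=0.8824  r=-0.9024  x^+=0.1379  v^+=1.3403  a^+=4.1057
step 8: x_pred=1.0938  r=-2.3538  x^+=-0.8481  v^+=0.7191  a^+=-0.4008

a_post = -0.4008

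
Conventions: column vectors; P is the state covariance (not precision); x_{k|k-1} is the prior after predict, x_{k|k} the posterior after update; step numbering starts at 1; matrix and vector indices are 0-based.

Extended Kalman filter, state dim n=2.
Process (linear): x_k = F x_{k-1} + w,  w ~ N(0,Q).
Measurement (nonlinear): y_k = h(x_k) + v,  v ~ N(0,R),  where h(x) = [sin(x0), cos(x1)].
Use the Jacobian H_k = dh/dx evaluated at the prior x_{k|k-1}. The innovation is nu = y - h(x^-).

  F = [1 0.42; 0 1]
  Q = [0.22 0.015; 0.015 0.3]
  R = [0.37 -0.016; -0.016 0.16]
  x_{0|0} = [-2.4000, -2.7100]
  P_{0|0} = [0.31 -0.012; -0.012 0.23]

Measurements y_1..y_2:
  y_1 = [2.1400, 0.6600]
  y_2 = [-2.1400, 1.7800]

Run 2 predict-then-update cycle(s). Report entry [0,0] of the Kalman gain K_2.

K[0,0] = 0.4771

step 1: x^-=[-3.5382, -2.7100]  P^-=[0.5605 0.0996; 0.0996 0.5300]  H_jac=[-0.9224 0.0000; 0.0000 0.4183]  S=[0.8469 -0.0544; -0.0544 0.2527]  K=[-0.6083 0.0338; -0.0528 0.8658]  nu=[1.7537, 1.5683]  x^+=[-4.5519, -1.4448]  P^+=[0.2446 0.0362; 0.0362 0.3332]
step 2: x^-=[-5.1587, -1.4448]  P^-=[0.5538 0.1912; 0.1912 0.6332]  H_jac=[0.4316 0.0000; 0.0000 0.9921]  S=[0.4732 0.0659; 0.0659 0.7832]  K=[0.4771 0.2020; 0.0635 0.7967]  nu=[-3.0420, 1.6543]  x^+=[-6.2758, -0.3199]  P^+=[0.4014 0.0249; 0.0249 0.1275]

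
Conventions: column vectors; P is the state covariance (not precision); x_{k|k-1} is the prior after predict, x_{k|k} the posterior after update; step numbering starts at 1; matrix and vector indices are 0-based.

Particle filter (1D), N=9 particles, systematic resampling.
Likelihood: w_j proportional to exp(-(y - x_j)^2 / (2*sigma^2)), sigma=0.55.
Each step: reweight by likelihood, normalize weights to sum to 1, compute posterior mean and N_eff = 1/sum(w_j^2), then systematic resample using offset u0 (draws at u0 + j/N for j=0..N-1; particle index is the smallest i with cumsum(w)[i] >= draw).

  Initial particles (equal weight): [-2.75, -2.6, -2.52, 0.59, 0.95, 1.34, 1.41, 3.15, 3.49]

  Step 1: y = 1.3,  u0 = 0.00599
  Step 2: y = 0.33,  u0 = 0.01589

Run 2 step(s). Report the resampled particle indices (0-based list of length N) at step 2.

step 1: w=[0.0000, 0.0000, 0.0000, 0.1345, 0.2526, 0.3085, 0.3032, 0.0011, 0.0001]  mean=1.1641  Neff=3.7172  idx=[3, 3, 4, 4, 5, 5, 5, 6, 6]
step 2: w=[0.2420, 0.2420, 0.1434, 0.1434, 0.0501, 0.0501, 0.0501, 0.0394, 0.0394]  mean=0.8706  Neff=5.9196  idx=[0, 0, 0, 1, 1, 2, 3, 4, 6]

resampled_idx = [0, 0, 0, 1, 1, 2, 3, 4, 6]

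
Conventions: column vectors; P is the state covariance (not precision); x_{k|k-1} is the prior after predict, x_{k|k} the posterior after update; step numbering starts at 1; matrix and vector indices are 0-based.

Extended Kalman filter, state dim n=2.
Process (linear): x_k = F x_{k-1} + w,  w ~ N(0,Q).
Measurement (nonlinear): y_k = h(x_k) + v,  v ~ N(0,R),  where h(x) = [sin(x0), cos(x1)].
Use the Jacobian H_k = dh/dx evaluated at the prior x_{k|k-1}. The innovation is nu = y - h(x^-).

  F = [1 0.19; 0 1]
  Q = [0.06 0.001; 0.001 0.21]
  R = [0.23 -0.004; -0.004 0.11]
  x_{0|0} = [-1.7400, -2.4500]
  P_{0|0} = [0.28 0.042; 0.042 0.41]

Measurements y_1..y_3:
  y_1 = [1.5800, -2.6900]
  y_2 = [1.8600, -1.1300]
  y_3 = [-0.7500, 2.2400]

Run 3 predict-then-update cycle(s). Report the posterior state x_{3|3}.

step 1: x^-=[-2.2055, -2.4500]  P^-=[0.3708 0.1209; 0.1209 0.6200]  H_jac=[-0.5929 0.0000; 0.0000 0.6378]  S=[0.3604 -0.0497; -0.0497 0.3622]  K=[-0.5919 0.1316; -0.0492 1.0850]  nu=[2.3852, -1.9198]  x^+=[-3.8701, -4.6504]  P^+=[0.2305 0.0264; 0.0264 0.1874]
step 2: x^-=[-4.7536, -4.6504]  P^-=[0.3073 0.0630; 0.0630 0.3974]  H_jac=[0.0412 0.0000; 0.0000 -0.9981]  S=[0.2305 -0.0066; -0.0066 0.5059]  K=[0.0514 -0.1237; -0.0112 -0.7842]  nu=[0.8609, -1.0680]  x^+=[-4.5773, -3.8224]  P^+=[0.2989 0.0138; 0.0138 0.0864]
step 3: x^-=[-5.3035, -3.8224]  P^-=[0.3672 0.0313; 0.0313 0.2964]  H_jac=[0.5573 0.0000; 0.0000 -0.6294]  S=[0.3441 -0.0150; -0.0150 0.2274]  K=[0.5928 -0.0475; 0.0150 -0.8193]  nu=[-1.5803, 3.0171]  x^+=[-6.3836, -6.3180]  P^+=[0.2450 0.0121; 0.0121 0.1433]

x_post = [-6.3836, -6.3180]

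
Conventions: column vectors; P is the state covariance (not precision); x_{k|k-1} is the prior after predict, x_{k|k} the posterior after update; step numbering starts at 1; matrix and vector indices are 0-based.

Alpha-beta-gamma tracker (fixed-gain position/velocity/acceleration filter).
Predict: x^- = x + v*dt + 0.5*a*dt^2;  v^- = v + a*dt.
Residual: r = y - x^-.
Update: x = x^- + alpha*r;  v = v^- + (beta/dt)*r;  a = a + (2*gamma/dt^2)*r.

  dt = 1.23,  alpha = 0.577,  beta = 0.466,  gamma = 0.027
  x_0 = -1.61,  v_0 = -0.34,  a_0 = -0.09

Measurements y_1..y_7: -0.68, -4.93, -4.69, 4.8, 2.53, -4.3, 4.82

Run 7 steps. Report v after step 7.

v_post = 0.9952

step 1: x_pred=-2.0963  r=1.4163  x^+=-1.2791  v^+=0.0859  a^+=-0.0394
step 2: x_pred=-1.2033  r=-3.7267  x^+=-3.3536  v^+=-1.3746  a^+=-0.1725
step 3: x_pred=-5.1748  r=0.4848  x^+=-4.8951  v^+=-1.4030  a^+=-0.1552
step 4: x_pred=-6.7381  r=11.5381  x^+=-0.0806  v^+=2.7775  a^+=0.2567
step 5: x_pred=3.5298  r=-0.9998  x^+=2.9529  v^+=2.7144  a^+=0.2210
step 6: x_pred=6.4588  r=-10.7588  x^+=0.2510  v^+=-1.0899  a^+=-0.1630
step 7: x_pred=-1.2129  r=6.0329  x^+=2.2681  v^+=0.9952  a^+=0.0523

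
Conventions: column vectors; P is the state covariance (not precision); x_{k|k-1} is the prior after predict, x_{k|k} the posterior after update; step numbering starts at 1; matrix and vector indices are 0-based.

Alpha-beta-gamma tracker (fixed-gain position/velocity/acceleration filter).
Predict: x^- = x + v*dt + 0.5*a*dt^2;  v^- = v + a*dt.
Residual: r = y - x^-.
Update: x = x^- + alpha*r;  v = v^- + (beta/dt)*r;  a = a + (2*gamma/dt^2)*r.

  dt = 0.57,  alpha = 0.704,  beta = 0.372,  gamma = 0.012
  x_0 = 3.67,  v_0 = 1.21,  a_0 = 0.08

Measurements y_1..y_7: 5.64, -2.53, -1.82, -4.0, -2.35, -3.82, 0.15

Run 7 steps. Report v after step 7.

v_post = 1.8700

step 1: x_pred=4.3727  r=1.2673  x^+=5.2649  v^+=2.0827  a^+=0.1736
step 2: x_pred=6.4802  r=-9.0102  x^+=0.1370  v^+=-3.6987  a^+=-0.4920
step 3: x_pred=-2.0512  r=0.2312  x^+=-1.8884  v^+=-3.8283  a^+=-0.4749
step 4: x_pred=-4.1477  r=0.1477  x^+=-4.0437  v^+=-4.0026  a^+=-0.4640
step 5: x_pred=-6.4005  r=4.0505  x^+=-3.5490  v^+=-1.6235  a^+=-0.1648
step 6: x_pred=-4.5011  r=0.6811  x^+=-4.0216  v^+=-1.2729  a^+=-0.1145
step 7: x_pred=-4.7658  r=4.9158  x^+=-1.3051  v^+=1.8700  a^+=0.2487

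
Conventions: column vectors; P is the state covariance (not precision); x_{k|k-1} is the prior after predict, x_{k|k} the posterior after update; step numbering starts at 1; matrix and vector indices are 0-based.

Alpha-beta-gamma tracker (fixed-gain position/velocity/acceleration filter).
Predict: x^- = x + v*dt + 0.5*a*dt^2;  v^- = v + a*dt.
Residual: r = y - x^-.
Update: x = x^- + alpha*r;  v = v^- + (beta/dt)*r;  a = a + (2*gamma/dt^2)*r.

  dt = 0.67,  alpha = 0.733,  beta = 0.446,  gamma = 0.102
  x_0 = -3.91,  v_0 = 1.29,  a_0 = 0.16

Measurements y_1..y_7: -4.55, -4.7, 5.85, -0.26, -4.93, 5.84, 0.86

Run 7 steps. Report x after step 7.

step 1: x_pred=-3.0098  r=-1.5402  x^+=-4.1388  v^+=0.3719  a^+=-0.5399
step 2: x_pred=-4.0108  r=-0.6892  x^+=-4.5160  v^+=-0.4486  a^+=-0.8532
step 3: x_pred=-5.0081  r=10.8581  x^+=2.9509  v^+=6.2076  a^+=4.0812
step 4: x_pred=8.0260  r=-8.2860  x^+=1.9524  v^+=3.4263  a^+=0.3157
step 5: x_pred=4.3188  r=-9.2488  x^+=-2.4606  v^+=-2.5189  a^+=-3.8874
step 6: x_pred=-5.0208  r=10.8608  x^+=2.9402  v^+=2.1062  a^+=1.0482
step 7: x_pred=4.5866  r=-3.7266  x^+=1.8550  v^+=0.3278  a^+=-0.6453

x_post = 1.8550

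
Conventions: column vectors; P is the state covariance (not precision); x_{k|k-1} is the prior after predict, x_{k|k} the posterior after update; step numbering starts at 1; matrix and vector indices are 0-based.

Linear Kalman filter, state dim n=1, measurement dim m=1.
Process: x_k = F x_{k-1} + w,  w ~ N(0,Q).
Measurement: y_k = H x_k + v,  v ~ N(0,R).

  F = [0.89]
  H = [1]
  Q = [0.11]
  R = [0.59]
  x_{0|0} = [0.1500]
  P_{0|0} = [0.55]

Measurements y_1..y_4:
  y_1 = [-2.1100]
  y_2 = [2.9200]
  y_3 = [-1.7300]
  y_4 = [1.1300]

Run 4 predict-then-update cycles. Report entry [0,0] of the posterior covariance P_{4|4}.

P_post[0,0] = 0.1805

step 1: x^-=[0.1335]  P^-=[0.5457]  S=[1.1357]  K=[0.4805]  nu=[-2.2435]  x^+=[-0.9444]  P^+=[0.2835]
step 2: x^-=[-0.8406]  P^-=[0.3345]  S=[0.9245]  K=[0.3618]  nu=[3.7606]  x^+=[0.5202]  P^+=[0.2135]
step 3: x^-=[0.4630]  P^-=[0.2791]  S=[0.8691]  K=[0.3211]  nu=[-2.1930]  x^+=[-0.2413]  P^+=[0.1895]
step 4: x^-=[-0.2147]  P^-=[0.2601]  S=[0.8501]  K=[0.3059]  nu=[1.3447]  x^+=[0.1967]  P^+=[0.1805]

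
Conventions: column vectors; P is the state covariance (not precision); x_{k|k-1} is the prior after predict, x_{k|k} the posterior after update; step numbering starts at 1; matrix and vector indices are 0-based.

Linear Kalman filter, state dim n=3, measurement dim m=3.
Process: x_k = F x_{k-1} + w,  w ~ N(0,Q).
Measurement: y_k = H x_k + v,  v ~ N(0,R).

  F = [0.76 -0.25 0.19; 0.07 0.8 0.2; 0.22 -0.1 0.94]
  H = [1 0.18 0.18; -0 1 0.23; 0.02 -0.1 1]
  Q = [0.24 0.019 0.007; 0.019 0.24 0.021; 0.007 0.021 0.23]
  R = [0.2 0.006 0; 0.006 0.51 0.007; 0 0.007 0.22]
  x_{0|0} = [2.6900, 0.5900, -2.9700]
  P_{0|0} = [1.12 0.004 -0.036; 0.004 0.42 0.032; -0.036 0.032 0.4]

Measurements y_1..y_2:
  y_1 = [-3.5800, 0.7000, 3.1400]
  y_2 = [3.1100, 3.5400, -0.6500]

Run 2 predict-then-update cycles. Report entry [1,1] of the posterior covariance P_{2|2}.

step 1: x^-=[1.3326, 0.0663, -2.2590]  P^-=[0.9126 0.0095 0.2403; 0.0095 0.5400 0.1000; 0.2403 0.1000 0.6208]  S=[1.2467 0.2158 0.3768; 0.2158 1.1288 0.1948; 0.3768 0.1948 0.8361]  K=[0.7920 -0.0892 -0.0280; 0.0364 0.5054 -0.0789; 0.0762 0.0827 0.6826]  nu=[-4.5179, 1.1533, 5.3790]  x^+=[-2.4991, 0.0607, 1.1637]  P^+=[0.1672 -0.0377 -0.0139; -0.0377 0.2546 0.0124; -0.0139 0.0124 0.1523]
step 2: x^-=[-1.6934, 0.1063, 0.5380]  P^-=[0.3671 -0.0406 0.0598; -0.0406 0.4092 0.0330; 0.0598 0.0330 0.3688]  S=[0.6014 0.0754 0.1356; 0.0754 0.9539 0.0826; 0.1356 0.0826 0.5890]  K=[0.6288 -0.0767 -0.0132; 0.0283 0.4419 -0.0833; 0.0771 0.0658 0.5956]  nu=[4.6874, 3.3099, -1.1435]  x^+=[1.0153, 1.7968, 0.4364]  P^+=[0.1330 -0.0333 -0.0094; -0.0333 0.2232 0.0077; -0.0094 0.0077 0.1324]

P_post[1,1] = 0.2232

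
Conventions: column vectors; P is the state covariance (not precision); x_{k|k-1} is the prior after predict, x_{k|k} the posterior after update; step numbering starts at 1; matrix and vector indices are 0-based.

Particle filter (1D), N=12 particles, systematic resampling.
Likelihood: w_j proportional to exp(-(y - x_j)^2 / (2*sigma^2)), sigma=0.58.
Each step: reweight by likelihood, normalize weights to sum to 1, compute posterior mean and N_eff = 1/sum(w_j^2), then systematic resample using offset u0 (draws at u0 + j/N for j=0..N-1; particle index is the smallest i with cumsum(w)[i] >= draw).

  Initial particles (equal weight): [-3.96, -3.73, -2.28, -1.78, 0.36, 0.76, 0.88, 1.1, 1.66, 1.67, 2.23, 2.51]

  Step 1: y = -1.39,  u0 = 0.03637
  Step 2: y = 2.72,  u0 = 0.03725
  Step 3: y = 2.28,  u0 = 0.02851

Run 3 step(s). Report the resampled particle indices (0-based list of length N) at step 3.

step 1: w=[0.0000, 0.0003, 0.2755, 0.7133, 0.0094, 0.0009, 0.0004, 0.0001, 0.0000, 0.0000, 0.0000, 0.0000]  mean=-1.8944  Neff=1.7100  idx=[2, 2, 2, 3, 3, 3, 3, 3, 3, 3, 3, 3]
step 2: w=[0.0001, 0.0001, 0.0001, 0.1111, 0.1111, 0.1111, 0.1111, 0.1111, 0.1111, 0.1111, 0.1111, 0.1111]  mean=-1.7801  Neff=9.0052  idx=[3, 4, 4, 5, 6, 7, 7, 8, 9, 10, 10, 11]
step 3: w=[0.0833, 0.0833, 0.0833, 0.0833, 0.0833, 0.0833, 0.0833, 0.0833, 0.0833, 0.0833, 0.0833, 0.0833]  mean=-1.7800  Neff=12.0000  idx=[0, 1, 2, 3, 4, 5, 6, 7, 8, 9, 10, 11]

resampled_idx = [0, 1, 2, 3, 4, 5, 6, 7, 8, 9, 10, 11]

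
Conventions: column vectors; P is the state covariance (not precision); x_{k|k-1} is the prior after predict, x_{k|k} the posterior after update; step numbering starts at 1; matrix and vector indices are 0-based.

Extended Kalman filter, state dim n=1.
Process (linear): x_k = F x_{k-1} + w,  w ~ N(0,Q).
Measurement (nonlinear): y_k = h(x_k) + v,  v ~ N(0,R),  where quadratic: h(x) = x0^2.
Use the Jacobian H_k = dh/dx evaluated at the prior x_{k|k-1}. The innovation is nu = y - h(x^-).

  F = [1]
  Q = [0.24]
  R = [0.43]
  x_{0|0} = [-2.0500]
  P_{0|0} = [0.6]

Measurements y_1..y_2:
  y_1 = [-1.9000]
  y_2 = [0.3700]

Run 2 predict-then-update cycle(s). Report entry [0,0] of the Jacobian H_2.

step 1: x^-=[-2.0500]  P^-=[0.8400]  H_jac=[-4.1000]  S=[14.5504]  K=[-0.2367]  nu=[-6.1025]  x^+=[-0.6056]  P^+=[0.0248]
step 2: x^-=[-0.6056]  P^-=[0.2648]  H_jac=[-1.2111]  S=[0.8185]  K=[-0.3919]  nu=[0.0033]  x^+=[-0.6069]  P^+=[0.1391]

H_jac[0,0] = -1.2111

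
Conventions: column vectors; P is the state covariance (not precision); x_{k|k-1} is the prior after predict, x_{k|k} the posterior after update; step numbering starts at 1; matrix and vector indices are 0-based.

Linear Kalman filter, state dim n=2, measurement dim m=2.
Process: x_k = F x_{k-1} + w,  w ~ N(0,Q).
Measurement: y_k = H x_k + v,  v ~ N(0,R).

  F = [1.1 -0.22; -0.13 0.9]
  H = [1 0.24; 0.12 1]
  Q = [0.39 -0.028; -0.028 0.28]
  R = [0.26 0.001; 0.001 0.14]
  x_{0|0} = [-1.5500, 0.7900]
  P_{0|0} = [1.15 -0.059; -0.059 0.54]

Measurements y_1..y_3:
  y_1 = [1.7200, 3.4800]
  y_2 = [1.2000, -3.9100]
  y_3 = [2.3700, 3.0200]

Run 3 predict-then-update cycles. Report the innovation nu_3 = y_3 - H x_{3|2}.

innov = [0.7729, 5.0413]

step 1: x^-=[-1.8788, 0.9125]  P^-=[1.8362 -0.3595; -0.3595 0.7506]  S=[1.9669 0.0317; 0.0317 0.8308]  K=[0.8929 -0.2015; -0.1049 0.8556]  nu=[3.3798, 2.7930]  x^+=[0.5764, 2.9474]  P^+=[0.2456 -0.0568; -0.0568 0.1265]
step 2: x^-=[-0.0144, 2.5777]  P^-=[0.7208 -0.1460; -0.1460 0.3999]  S=[0.9337 0.0333; 0.0333 0.5152]  K=[0.7402 -0.1633; -0.0802 0.7473]  nu=[0.5958, -6.4860]  x^+=[1.4857, -2.3171]  P^+=[0.2035 -0.0465; -0.0465 0.1101]
step 3: x^-=[2.1440, -2.2786]  P^-=[0.6640 -0.1263; -0.1263 0.3835]  S=[0.8855 0.0428; 0.0428 0.5028]  K=[0.7231 -0.1543; -0.0744 0.7390]  nu=[0.7729, 5.0413]  x^+=[1.9252, 1.3895]  P^+=[0.1986 -0.0447; -0.0447 0.1088]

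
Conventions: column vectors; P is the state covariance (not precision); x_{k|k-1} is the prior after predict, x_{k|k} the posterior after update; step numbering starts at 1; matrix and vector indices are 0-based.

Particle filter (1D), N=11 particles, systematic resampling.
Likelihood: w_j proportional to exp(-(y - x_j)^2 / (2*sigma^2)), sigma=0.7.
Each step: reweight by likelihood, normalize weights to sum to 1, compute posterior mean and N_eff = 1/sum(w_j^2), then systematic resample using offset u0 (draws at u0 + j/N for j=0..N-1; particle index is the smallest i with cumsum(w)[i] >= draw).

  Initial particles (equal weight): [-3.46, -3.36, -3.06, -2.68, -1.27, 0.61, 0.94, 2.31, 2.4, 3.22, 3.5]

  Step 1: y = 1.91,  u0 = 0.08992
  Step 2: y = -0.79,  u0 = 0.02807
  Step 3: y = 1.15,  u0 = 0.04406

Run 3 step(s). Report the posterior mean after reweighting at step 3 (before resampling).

post_mean = 0.9400

step 1: w=[0.0000, 0.0000, 0.0000, 0.0000, 0.0000, 0.0730, 0.1567, 0.3477, 0.3204, 0.0711, 0.0310]  mean=2.1016  Neff=3.8535  idx=[6, 6, 7, 7, 7, 7, 8, 8, 8, 9, 10]
step 2: w=[0.4983, 0.4983, 0.0006, 0.0006, 0.0006, 0.0006, 0.0003, 0.0003, 0.0003, 0.0000, 0.0000]  mean=0.9446  Neff=2.0133  idx=[0, 0, 0, 0, 0, 0, 1, 1, 1, 1, 1]
step 3: w=[0.0909, 0.0909, 0.0909, 0.0909, 0.0909, 0.0909, 0.0909, 0.0909, 0.0909, 0.0909, 0.0909]  mean=0.9400  Neff=11.0000  idx=[0, 1, 2, 3, 4, 5, 6, 7, 8, 9, 10]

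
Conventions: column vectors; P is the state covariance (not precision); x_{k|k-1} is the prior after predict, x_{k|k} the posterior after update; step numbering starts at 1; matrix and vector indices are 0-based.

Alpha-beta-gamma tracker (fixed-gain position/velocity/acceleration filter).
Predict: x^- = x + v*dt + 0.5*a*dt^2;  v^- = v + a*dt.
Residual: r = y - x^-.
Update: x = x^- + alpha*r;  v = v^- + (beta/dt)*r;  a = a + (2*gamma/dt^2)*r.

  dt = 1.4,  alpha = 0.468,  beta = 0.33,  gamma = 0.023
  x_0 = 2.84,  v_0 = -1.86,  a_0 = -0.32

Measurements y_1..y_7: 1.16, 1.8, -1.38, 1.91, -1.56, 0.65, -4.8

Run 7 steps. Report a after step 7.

step 1: x_pred=-0.0776  r=1.2376  x^+=0.5016  v^+=-2.0163  a^+=-0.2910
step 2: x_pred=-2.6063  r=4.4063  x^+=-0.5442  v^+=-1.3850  a^+=-0.1875
step 3: x_pred=-2.6669  r=1.2869  x^+=-2.0646  v^+=-1.3442  a^+=-0.1573
step 4: x_pred=-4.1007  r=6.0107  x^+=-1.2877  v^+=-0.1477  a^+=-0.0163
step 5: x_pred=-1.5104  r=-0.0496  x^+=-1.5336  v^+=-0.1821  a^+=-0.0174
step 6: x_pred=-1.8057  r=2.4557  x^+=-0.6564  v^+=0.3723  a^+=0.0402
step 7: x_pred=-0.0958  r=-4.7042  x^+=-2.2974  v^+=-0.6803  a^+=-0.0702

a_post = -0.0702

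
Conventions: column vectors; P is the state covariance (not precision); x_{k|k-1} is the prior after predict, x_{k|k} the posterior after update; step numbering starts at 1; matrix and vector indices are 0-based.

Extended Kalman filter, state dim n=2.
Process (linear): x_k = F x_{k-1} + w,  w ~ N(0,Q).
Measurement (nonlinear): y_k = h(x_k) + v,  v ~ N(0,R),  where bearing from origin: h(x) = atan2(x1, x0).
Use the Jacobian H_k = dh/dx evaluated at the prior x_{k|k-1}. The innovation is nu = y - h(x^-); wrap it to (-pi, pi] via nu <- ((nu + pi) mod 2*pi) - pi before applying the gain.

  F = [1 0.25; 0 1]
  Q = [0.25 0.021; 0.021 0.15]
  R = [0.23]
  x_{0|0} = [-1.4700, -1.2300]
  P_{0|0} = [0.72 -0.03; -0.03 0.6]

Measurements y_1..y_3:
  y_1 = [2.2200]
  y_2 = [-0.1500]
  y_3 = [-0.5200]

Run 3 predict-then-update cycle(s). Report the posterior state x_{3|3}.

x_post = [-3.7225, -3.1225]

step 1: x^-=[-1.7775, -1.2300]  P^-=[0.9925 0.1410; 0.1410 0.7500]  H_jac=[0.2632 -0.3804]  S=[0.3791]  K=[0.5477; -0.6547]  nu=[-1.5269]  x^+=[-2.6138, -0.2303]  P^+=[0.8788 0.2769; 0.2769 0.5875]
step 2: x^-=[-2.6714, -0.2303]  P^-=[1.3040 0.4448; 0.4448 0.7375]  H_jac=[0.0320 -0.3716]  S=[0.3226]  K=[-0.3829; -0.8054]  nu=[2.9056]  x^+=[-3.7840, -2.5703]  P^+=[1.2567 0.3453; 0.3453 0.5283]
step 3: x^-=[-4.4266, -2.5703]  P^-=[1.7124 0.4984; 0.4984 0.6783]  H_jac=[0.0981 -0.1689]  S=[0.2493]  K=[0.3360; -0.2635]  nu=[2.0955]  x^+=[-3.7225, -3.1225]  P^+=[1.6842 0.5205; 0.5205 0.6610]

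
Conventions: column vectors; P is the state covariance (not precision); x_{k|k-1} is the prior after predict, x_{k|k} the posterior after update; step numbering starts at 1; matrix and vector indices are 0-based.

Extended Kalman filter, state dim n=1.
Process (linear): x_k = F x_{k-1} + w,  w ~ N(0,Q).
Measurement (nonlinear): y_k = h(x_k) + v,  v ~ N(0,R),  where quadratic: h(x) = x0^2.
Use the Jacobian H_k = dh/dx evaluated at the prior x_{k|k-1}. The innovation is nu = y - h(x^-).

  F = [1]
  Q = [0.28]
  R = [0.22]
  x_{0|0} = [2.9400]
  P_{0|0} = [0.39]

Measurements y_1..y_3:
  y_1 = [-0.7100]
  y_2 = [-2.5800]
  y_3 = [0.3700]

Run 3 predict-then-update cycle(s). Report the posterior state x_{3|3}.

x_post = [-0.2149]

step 1: x^-=[2.9400]  P^-=[0.6700]  H_jac=[5.8800]  S=[23.3848]  K=[0.1685]  nu=[-9.3536]  x^+=[1.3642]  P^+=[0.0063]
step 2: x^-=[1.3642]  P^-=[0.2863]  H_jac=[2.7284]  S=[2.3513]  K=[0.3322]  nu=[-4.4411]  x^+=[-0.1112]  P^+=[0.0268]
step 3: x^-=[-0.1112]  P^-=[0.3068]  H_jac=[-0.2224]  S=[0.2352]  K=[-0.2901]  nu=[0.3576]  x^+=[-0.2149]  P^+=[0.2870]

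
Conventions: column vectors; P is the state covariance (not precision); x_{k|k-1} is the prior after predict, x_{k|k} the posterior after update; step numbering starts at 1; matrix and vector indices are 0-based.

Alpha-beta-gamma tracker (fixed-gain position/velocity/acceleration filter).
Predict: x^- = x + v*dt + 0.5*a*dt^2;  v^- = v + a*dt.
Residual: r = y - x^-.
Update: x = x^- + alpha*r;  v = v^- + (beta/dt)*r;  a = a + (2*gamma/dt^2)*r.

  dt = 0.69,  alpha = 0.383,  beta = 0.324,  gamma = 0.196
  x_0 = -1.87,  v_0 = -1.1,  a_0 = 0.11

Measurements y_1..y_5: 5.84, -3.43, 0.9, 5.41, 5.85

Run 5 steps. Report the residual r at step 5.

step 1: x_pred=-2.6028  r=8.4428  x^+=0.6308  v^+=2.9404  a^+=7.0614
step 2: x_pred=4.3406  r=-7.7706  x^+=1.3645  v^+=4.1639  a^+=0.6635
step 3: x_pred=4.3955  r=-3.4955  x^+=3.0567  v^+=2.9804  a^+=-2.2146
step 4: x_pred=4.5860  r=0.8240  x^+=4.9016  v^+=1.8392  a^+=-1.5361
step 5: x_pred=5.8050  r=0.0450  x^+=5.8222  v^+=0.8004  a^+=-1.4991

resid = 0.0450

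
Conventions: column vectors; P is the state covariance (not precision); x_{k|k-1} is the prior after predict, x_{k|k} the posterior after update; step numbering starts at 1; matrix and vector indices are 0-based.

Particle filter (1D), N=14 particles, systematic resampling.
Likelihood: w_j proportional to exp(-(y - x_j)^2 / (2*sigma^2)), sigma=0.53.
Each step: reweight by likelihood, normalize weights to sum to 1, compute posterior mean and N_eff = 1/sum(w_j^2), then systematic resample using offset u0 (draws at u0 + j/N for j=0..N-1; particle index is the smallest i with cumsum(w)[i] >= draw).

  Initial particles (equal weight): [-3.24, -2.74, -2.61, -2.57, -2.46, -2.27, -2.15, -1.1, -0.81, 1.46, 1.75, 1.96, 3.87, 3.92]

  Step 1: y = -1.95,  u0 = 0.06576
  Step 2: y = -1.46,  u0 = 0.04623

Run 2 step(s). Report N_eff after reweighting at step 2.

step 1: w=[0.0126, 0.0800, 0.1119, 0.1226, 0.1529, 0.2025, 0.2263, 0.0672, 0.0240, 0.0000, 0.0000, 0.0000, 0.0000, 0.0000]  mean=-2.2829  Neff=6.4597  idx=[1, 2, 3, 3, 4, 4, 5, 5, 5, 6, 6, 6, 7, 8]
step 2: w=[0.0129, 0.0227, 0.0266, 0.0266, 0.0402, 0.0402, 0.0742, 0.0742, 0.0742, 0.1022, 0.1022, 0.1022, 0.1893, 0.1124]  mean=-1.8926  Neff=9.8385  idx=[2, 4, 6, 7, 8, 9, 9, 10, 11, 11, 12, 12, 13, 13]

N_eff = 9.8385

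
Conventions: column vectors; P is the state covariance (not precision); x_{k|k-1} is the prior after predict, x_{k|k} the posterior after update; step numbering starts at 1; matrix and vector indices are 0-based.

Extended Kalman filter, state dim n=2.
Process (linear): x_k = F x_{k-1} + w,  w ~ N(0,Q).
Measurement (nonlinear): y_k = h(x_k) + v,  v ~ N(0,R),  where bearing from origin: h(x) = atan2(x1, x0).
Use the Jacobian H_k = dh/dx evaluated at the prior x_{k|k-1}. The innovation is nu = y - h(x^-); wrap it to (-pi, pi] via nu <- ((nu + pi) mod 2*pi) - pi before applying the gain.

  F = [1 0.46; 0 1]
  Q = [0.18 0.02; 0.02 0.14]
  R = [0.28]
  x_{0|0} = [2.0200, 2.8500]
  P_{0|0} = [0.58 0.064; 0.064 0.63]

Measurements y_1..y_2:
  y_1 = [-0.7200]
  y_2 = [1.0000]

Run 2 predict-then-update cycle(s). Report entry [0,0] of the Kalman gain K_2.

step 1: x^-=[3.3310, 2.8500]  P^-=[0.9522 0.3738; 0.3738 0.7700]  H_jac=[-0.1483 0.1733]  S=[0.3049]  K=[-0.2507; 0.2559]  nu=[-1.4277]  x^+=[3.6889, 2.4846]  P^+=[0.9330 0.3934; 0.3934 0.7500]
step 2: x^-=[4.8318, 2.4846]  P^-=[1.6336 0.7584; 0.7584 0.8900]  H_jac=[-0.0842 0.1637]  S=[0.2945]  K=[-0.0454; 0.2779]  nu=[0.5250]  x^+=[4.8080, 2.6305]  P^+=[1.6330 0.7621; 0.7621 0.8673]

K[0,0] = -0.0454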